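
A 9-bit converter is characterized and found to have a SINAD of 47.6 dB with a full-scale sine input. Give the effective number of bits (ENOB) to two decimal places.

7.61 bits

ENOB = (SINAD − 1.76) / 6.02 = (47.6 − 1.76)/6.02 = 7.615.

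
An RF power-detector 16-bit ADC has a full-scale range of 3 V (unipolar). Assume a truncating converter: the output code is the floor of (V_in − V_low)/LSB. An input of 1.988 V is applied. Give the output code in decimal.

LSB = 3 V / 65536 = 45.78 µV.
(1.988 − 0) / 4.57764e-05 = 43428.523 LSBs.
⌊·⌋(43428.523) = 43428.

code 43428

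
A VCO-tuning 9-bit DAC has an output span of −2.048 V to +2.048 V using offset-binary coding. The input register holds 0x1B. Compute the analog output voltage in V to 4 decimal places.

LSB = 4.096 V / 2^9 = 8.000 mV.
Code 0x1B = 27 decimal.
V_out = (−2.048) + 27 × 0.008 V = -1.832 V.

-1.8320 V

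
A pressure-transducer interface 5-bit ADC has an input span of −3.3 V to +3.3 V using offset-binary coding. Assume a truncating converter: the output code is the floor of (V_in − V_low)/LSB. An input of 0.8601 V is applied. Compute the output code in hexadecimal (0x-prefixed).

code 0x14 (decimal 20)

Full-scale span = 6.6 V; LSB = 6.6/2^5 = 206.250 mV.
Input sits at 20.170 steps above V_low.
So the output code is 20.
In hexadecimal (0x-prefixed): 0x14.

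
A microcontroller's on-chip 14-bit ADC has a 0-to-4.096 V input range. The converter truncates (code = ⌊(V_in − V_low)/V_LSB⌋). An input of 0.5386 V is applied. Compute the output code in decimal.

code 2154

With 16384 levels over 4.096 V, one step is 250.00 µV.
Input sits at 2154.400 steps above V_low.
Floor → code 2154.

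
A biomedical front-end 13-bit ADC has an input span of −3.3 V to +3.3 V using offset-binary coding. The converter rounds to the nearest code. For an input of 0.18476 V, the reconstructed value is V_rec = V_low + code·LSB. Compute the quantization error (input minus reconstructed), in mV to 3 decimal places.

LSB = 6.6/2^13 = 0.806 mV.
(V_in − V_low)/LSB = (0.18476 − (−3.3))/0.000805664 = 4325.3264 → code 4325 (round).
V_rec = (−3.3) + 4325·0.000805664 = 0.18449707 V.
Difference: 0.00026293 V → 0.263 mV.

0.263 mV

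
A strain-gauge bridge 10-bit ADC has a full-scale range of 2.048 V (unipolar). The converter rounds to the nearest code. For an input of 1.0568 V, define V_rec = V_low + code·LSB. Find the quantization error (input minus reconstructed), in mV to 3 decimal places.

0.800 mV

LSB = 2.048/2^10 = 2.000 mV.
(V_in − V_low)/LSB = (1.0568 − 0)/0.002 = 528.4000 → code 528 (round).
Code 528 maps back to 0 + 528×0.002 V = 1.056 V.
Error = 1.0568 − 1.056 = 0.0008 V = 0.800 mV.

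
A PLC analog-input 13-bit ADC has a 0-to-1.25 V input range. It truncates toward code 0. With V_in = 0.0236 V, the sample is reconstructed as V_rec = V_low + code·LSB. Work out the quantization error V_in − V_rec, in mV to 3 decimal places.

0.101 mV

One LSB is 1.25 V / 8192 = 152.59 µV.
(0.0236 − 0)/0.000152588 = 154.6650; ⌊·⌋ gives code 154.
Reconstructed: 0.023498535 V.
Error = 0.0236 − 0.023498535 = 0.000101465 V = 0.101 mV.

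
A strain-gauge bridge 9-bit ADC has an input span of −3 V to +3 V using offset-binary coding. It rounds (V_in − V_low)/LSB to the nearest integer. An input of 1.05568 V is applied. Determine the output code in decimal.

Full-scale span = 6 V; LSB = 6/2^9 = 11.719 mV.
Input sits at 346.085 steps above V_low.
Round → code 346.

code 346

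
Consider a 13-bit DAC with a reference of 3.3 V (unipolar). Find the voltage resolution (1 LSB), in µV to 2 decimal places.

Full-scale span = 3.3 V.
LSB = 3.3 / 2^13 = 3.3 / 8192 = 0.000402832 V = 402.83 µV.

402.83 µV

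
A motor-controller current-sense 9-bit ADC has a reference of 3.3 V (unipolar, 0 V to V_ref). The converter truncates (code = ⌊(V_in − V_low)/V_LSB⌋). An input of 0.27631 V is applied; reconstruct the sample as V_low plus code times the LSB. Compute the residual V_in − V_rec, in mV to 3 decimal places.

5.607 mV

Step size: 3.3 V ÷ 2^9 = 6.445 mV.
(V_in − V_low)/LSB = (0.27631 − 0)/0.00644531 = 42.8699 → code 42 (floor).
Reconstructed: 0.27070312 V.
Error = 0.27631 − 0.27070312 = 0.00560687 V = 5.607 mV.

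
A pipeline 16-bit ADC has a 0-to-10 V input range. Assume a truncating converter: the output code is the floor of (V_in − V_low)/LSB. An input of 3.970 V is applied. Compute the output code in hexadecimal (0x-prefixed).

code 0x65A1 (decimal 26017)

Full-scale span = 10 V; LSB = 10/2^16 = 152.59 µV.
Input sits at 26017.792 steps above V_low.
Floor → code 26017.
In hexadecimal (0x-prefixed): 0x65A1.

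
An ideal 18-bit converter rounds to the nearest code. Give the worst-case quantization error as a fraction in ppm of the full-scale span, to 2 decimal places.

1.91 ppm

Rounding → worst-case error = ½ LSB = V_FS/2^19, so 1e+06/524288 = 1.90735 ppm of full scale.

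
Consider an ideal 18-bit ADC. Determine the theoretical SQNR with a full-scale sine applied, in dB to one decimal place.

110.1 dB

SNR ≈ 6.02·N + 1.76 dB = 6.02·18 + 1.76 = 110.12 dB.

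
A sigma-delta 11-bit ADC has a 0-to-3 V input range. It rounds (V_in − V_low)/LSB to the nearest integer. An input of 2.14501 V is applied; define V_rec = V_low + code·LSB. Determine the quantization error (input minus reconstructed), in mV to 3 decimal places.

0.479 mV

LSB = 3/2^11 = 1.465 mV.
(2.14501 − 0)/0.00146484 = 1464.3268; round gives code 1464.
Code 1464 maps back to 0 + 1464×0.00146484 V = 2.1445312 V.
Error = 2.14501 − 2.1445312 = 0.00047875 V = 0.479 mV.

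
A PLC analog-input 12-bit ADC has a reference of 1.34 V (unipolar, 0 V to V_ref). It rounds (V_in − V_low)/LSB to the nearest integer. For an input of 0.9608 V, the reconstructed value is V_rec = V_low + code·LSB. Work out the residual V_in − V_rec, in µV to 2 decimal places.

LSB = 1.34/2^12 = 327.15 µV.
Scaled input = 2936.8931 LSBs, so code = 2937.
Code 2937 maps back to 0 + 2937×0.000327148 V = 0.96083496 V.
Error = 0.9608 − 0.96083496 = -3.49609e-05 V = -34.96 µV.

-34.96 µV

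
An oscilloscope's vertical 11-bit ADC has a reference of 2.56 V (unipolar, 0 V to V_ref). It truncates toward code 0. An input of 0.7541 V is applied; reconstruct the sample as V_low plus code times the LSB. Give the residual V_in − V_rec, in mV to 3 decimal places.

0.350 mV

One LSB is 2.56 V / 2048 = 1.250 mV.
(V_in − V_low)/LSB = (0.7541 − 0)/0.00125 = 603.2800 → code 603 (floor).
V_rec = 0 + 603·0.00125 = 0.75375 V.
V_in − V_rec = 0.00035 V = 0.350 mV.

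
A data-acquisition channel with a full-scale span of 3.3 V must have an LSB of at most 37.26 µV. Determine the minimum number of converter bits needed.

17 bits

Number of steps required ≥ 3.3 V / 37.26 µV = 88566.83.
Need 2^N ≥ 88566.83; 2^16 = 65536, 2^17 = 131072.
Minimum N = 17.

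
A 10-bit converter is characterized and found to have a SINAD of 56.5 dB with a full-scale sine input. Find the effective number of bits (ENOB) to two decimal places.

9.09 bits

ENOB = (SINAD − 1.76) / 6.02 = (56.5 − 1.76)/6.02 = 9.093.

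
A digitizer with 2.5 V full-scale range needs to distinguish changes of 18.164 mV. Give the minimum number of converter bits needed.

Number of steps required ≥ 2.5 V / 18.164 mV = 137.63.
Need 2^N ≥ 137.63; 2^7 = 128, 2^8 = 256.
Minimum N = 8.

8 bits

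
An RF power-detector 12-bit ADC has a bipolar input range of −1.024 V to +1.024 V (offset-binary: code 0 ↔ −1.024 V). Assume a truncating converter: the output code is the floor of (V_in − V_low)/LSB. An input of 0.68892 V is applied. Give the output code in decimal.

Full-scale span = 2.048 V; LSB = 2.048/2^12 = 0.500 mV.
(0.68892 − (−1.024)) / 0.0005 = 3425.840 LSBs.
Floor → code 3425.

code 3425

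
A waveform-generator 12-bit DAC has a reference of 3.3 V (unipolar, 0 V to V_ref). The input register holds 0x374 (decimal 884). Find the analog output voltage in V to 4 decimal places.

0.7122 V

LSB = 3.3 V / 2^12 = 0.806 mV.
Code 0x374 = 884 decimal.
V_out = 0 + 884 × 0.000805664 V = 0.712207 V.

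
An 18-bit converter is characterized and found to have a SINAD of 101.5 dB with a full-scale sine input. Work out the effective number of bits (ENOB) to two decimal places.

16.57 bits

ENOB = (SINAD − 1.76) / 6.02 = (101.5 − 1.76)/6.02 = 16.568.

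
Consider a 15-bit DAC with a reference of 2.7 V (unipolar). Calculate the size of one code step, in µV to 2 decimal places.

82.40 µV

Full-scale span = 2.7 V.
LSB = 2.7 / 2^15 = 2.7 / 32768 = 8.23975e-05 V = 82.40 µV.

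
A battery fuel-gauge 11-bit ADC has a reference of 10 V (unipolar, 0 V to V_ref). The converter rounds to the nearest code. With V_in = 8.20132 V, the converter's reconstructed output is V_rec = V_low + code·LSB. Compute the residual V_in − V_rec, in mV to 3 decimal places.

LSB = 10/2^11 = 4.883 mV.
(8.20132 − 0)/0.00488281 = 1679.6303; round gives code 1680.
Code 1680 maps back to 0 + 1680×0.00488281 V = 8.203125 V.
Error = 8.20132 − 8.203125 = -0.001805 V = -1.805 mV.

-1.805 mV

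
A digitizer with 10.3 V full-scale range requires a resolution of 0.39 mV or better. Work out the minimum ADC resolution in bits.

15 bits

Number of steps required ≥ 10.3 V / 0.39 mV = 26410.26.
Need 2^N ≥ 26410.26; 2^14 = 16384, 2^15 = 32768.
Minimum N = 15.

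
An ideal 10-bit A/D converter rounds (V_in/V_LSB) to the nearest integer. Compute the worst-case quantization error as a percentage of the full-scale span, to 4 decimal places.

0.0488 %

Rounding → worst-case error = ½ LSB = V_FS/2^11, so 100/2048 = 0.0488281 % of full scale.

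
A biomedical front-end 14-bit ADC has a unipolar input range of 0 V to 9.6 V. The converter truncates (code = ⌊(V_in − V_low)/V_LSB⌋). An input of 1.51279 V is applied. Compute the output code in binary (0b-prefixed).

code 0b101000010101 (decimal 2581)

LSB = 9.6 V / 16384 = 0.586 mV.
Input sits at 2581.828 steps above V_low.
Floor → code 2581.
In binary (0b-prefixed): 0b101000010101.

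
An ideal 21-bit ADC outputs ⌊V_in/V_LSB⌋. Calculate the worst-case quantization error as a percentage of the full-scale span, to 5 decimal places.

0.00005 %

Truncating → worst-case error = 1 LSB = V_FS/2^21, so 100/2097152 = 4.76837e-05 % of full scale.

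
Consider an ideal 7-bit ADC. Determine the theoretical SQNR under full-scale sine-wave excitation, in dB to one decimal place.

43.9 dB

SNR ≈ 6.02·N + 1.76 dB = 6.02·7 + 1.76 = 43.90 dB.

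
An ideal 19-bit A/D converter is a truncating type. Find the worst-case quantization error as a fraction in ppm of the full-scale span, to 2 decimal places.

Truncating → worst-case error = 1 LSB = V_FS/2^19, so 1e+06/524288 = 1.90735 ppm of full scale.

1.91 ppm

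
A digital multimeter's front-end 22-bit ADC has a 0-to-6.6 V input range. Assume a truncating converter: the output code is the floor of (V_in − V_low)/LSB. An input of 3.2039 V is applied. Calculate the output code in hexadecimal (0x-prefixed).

code 0x1F1170 (decimal 2036080)

With 4194304 levels over 6.6 V, one step is 1.57 µV.
(V_in − V_low)/LSB = (3.2039 − 0) / 1.57356e-06 = 2036080.392.
So the output code is 2036080.
In hexadecimal (0x-prefixed): 0x1F1170.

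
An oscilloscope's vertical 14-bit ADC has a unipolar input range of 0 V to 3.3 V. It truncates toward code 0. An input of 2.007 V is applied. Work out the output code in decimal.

Full-scale span = 3.3 V; LSB = 3.3/2^14 = 201.42 µV.
(V_in − V_low)/LSB = (2.007 − 0) / 0.000201416 = 9964.451.
So the output code is 9964.

code 9964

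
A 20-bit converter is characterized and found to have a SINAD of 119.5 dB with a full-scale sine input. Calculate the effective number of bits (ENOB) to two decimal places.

19.56 bits

ENOB = (SINAD − 1.76) / 6.02 = (119.5 − 1.76)/6.02 = 19.558.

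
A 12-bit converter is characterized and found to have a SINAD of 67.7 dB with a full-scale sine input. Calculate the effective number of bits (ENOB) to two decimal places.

10.95 bits

ENOB = (SINAD − 1.76) / 6.02 = (67.7 − 1.76)/6.02 = 10.953.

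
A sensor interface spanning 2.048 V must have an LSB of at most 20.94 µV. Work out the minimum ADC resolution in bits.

Number of steps required ≥ 2.048 V / 20.94 µV = 97803.25.
Need 2^N ≥ 97803.25; 2^16 = 65536, 2^17 = 131072.
Minimum N = 17.

17 bits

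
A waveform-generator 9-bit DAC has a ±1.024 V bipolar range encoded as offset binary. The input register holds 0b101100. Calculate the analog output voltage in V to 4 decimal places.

-0.8480 V

LSB = 2.048 V / 2^9 = 4.000 mV.
Code 0b101100 = 44 decimal.
V_out = (−1.024) + 44 × 0.004 V = -0.848 V.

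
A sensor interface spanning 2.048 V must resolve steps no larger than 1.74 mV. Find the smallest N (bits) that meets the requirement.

11 bits

Number of steps required ≥ 2.048 V / 1.74 mV = 1177.01.
Need 2^N ≥ 1177.01; 2^10 = 1024, 2^11 = 2048.
Minimum N = 11.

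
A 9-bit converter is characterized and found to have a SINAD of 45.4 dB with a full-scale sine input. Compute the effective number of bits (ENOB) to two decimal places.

7.25 bits

ENOB = (SINAD − 1.76) / 6.02 = (45.4 − 1.76)/6.02 = 7.249.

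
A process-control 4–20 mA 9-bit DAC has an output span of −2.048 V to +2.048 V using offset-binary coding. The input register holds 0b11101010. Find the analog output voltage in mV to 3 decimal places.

LSB = 4.096 V / 2^9 = 8.000 mV.
Code 0b11101010 = 234 decimal.
V_out = (−2.048) + 234 × 0.008 V = -0.176 V.
= -176.000 mV.

-176.000 mV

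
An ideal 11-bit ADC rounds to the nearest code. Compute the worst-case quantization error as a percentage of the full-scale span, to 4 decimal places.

0.0244 %

Rounding → worst-case error = ½ LSB = V_FS/2^12, so 100/4096 = 0.0244141 % of full scale.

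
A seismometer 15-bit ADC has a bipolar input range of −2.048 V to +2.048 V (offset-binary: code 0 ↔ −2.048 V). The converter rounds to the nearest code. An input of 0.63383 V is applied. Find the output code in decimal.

code 21455

LSB = 4.096 V / 32768 = 125.00 µV.
(V_in − V_low)/LSB = (0.63383 − (−2.048)) / 0.000125 = 21454.640.
round(21454.640) = 21455.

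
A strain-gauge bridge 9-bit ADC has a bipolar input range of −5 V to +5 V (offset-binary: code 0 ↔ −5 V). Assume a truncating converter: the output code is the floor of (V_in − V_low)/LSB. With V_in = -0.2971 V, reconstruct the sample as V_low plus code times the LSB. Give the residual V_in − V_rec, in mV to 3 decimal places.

15.400 mV

One LSB is 10 V / 512 = 19.531 mV.
Scaled input = 240.7885 LSBs, so code = 240.
V_rec = (−5) + 240·0.0195312 = -0.3125 V.
Error = -0.2971 − (−0.3125) = 0.0154 V = 15.400 mV.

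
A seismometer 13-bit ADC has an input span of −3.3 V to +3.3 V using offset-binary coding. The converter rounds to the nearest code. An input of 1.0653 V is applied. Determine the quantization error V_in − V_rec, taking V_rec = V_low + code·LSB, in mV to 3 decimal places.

LSB = 6.6/2^13 = 0.806 mV.
(V_in − V_low)/LSB = (1.0653 − (−3.3))/0.000805664 = 5418.2633 → code 5418 (round).
Code 5418 maps back to (−3.3) + 5418×0.000805664 V = 1.0650879 V.
V_in − V_rec = 0.000212109 V = 0.212 mV.

0.212 mV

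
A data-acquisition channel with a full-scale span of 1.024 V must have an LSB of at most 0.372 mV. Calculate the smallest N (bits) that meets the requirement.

Number of steps required ≥ 1.024 V / 0.372 mV = 2752.69.
Need 2^N ≥ 2752.69; 2^11 = 2048, 2^12 = 4096.
Minimum N = 12.

12 bits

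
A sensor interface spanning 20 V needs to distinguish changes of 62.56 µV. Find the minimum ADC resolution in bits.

19 bits

Number of steps required ≥ 20 V / 62.56 µV = 319693.09.
Need 2^N ≥ 319693.09; 2^18 = 262144, 2^19 = 524288.
Minimum N = 19.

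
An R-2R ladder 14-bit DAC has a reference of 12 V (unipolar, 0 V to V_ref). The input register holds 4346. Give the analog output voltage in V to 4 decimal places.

3.1831 V

LSB = 12 V / 2^14 = 0.732 mV.
V_out = 0 + 4346 × 0.000732422 V = 3.18311 V.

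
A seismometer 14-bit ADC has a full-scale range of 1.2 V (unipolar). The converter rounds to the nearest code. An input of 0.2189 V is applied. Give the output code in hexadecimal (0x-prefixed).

code 0xBAD (decimal 2989)

LSB = 1.2 V / 16384 = 73.24 µV.
Input sits at 2988.715 steps above V_low.
round(2988.715) = 2989.
In hexadecimal (0x-prefixed): 0xBAD.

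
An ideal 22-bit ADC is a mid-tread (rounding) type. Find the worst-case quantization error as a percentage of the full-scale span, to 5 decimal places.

Rounding → worst-case error = ½ LSB = V_FS/2^23, so 100/8388608 = 1.19209e-05 % of full scale.

0.00001 %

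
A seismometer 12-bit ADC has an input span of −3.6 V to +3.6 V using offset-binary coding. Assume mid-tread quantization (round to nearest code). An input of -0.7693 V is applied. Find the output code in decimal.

code 1610

Full-scale span = 7.2 V; LSB = 7.2/2^12 = 1.758 mV.
(V_in − V_low)/LSB = (-0.7693 − (−3.6)) / 0.00175781 = 1610.354.
Round → code 1610.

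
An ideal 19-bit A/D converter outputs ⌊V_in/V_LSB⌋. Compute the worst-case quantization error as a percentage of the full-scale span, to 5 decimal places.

Truncating → worst-case error = 1 LSB = V_FS/2^19, so 100/524288 = 0.000190735 % of full scale.

0.00019 %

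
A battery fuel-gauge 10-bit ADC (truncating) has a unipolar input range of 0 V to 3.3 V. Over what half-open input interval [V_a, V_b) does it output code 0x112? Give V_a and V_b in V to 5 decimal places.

[0.88301 V, 0.88623 V)

LSB = 3.3/2^10 = 3.223 mV.
Code 0x112 = 274 decimal.
V_a = V_low + 274·LSB = 0.883008 V; V_b = V_low + 275·LSB = 0.88623 V.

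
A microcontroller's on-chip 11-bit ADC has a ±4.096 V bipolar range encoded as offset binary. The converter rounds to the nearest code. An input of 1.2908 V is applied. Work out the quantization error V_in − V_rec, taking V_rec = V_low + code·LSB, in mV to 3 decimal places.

One LSB is 8.192 V / 2048 = 4.000 mV.
Scaled input = 1346.7000 LSBs, so code = 1347.
V_rec = (−4.096) + 1347·0.004 = 1.292 V.
Difference: -0.0012 V → -1.200 mV.

-1.200 mV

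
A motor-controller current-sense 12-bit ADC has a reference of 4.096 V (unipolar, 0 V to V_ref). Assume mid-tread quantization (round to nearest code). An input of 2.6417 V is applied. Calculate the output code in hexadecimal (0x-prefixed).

code 0xA52 (decimal 2642)

Full-scale span = 4.096 V; LSB = 4.096/2^12 = 1.000 mV.
(2.6417 − 0) / 0.001 = 2641.700 LSBs.
round(2641.700) = 2642.
In hexadecimal (0x-prefixed): 0xA52.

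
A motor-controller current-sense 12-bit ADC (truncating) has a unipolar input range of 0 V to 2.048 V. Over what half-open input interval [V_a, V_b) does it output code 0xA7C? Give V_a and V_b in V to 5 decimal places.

LSB = 2.048/2^12 = 0.500 mV.
Code 0xA7C = 2684 decimal.
V_a = V_low + 2684·LSB = 1.342 V; V_b = V_low + 2685·LSB = 1.3425 V.

[1.34200 V, 1.34250 V)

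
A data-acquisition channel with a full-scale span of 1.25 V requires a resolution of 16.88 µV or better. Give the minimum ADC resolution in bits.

17 bits

Number of steps required ≥ 1.25 V / 16.88 µV = 74052.13.
Need 2^N ≥ 74052.13; 2^16 = 65536, 2^17 = 131072.
Minimum N = 17.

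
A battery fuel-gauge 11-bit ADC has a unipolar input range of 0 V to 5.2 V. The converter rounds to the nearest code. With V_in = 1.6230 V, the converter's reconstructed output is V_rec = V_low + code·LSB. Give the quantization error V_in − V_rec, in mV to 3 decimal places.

LSB = 5.2/2^11 = 2.539 mV.
Scaled input = 639.2123 LSBs, so code = 639.
Code 639 maps back to 0 + 639×0.00253906 V = 1.6224609 V.
Difference: 0.000539063 V → 0.539 mV.

0.539 mV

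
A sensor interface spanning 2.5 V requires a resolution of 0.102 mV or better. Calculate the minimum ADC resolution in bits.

Number of steps required ≥ 2.5 V / 0.102 mV = 24509.80.
Need 2^N ≥ 24509.80; 2^14 = 16384, 2^15 = 32768.
Minimum N = 15.

15 bits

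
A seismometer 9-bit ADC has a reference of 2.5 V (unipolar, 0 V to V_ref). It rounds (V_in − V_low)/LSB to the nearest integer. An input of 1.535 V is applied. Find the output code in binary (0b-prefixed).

LSB = 2.5 V / 512 = 4.883 mV.
(V_in − V_low)/LSB = (1.535 − 0) / 0.00488281 = 314.368.
So the output code is 314.
In binary (0b-prefixed): 0b100111010.

code 0b100111010 (decimal 314)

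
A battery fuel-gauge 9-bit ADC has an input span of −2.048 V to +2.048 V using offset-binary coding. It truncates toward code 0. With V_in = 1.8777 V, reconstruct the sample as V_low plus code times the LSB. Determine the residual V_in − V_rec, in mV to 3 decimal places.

5.700 mV

LSB = 4.096/2^9 = 8.000 mV.
Scaled input = 490.7125 LSBs, so code = 490.
Code 490 maps back to (−2.048) + 490×0.008 V = 1.872 V.
Difference: 0.0057 V → 5.700 mV.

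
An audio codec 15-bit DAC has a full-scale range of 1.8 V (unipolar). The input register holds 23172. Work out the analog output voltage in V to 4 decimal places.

LSB = 1.8 V / 2^15 = 54.93 µV.
V_out = 0 + 23172 × 5.49316e-05 V = 1.27288 V.

1.2729 V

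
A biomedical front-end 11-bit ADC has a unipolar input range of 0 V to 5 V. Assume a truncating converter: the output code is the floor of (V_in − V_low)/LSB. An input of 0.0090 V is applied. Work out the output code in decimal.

code 3

Full-scale span = 5 V; LSB = 5/2^11 = 2.441 mV.
(V_in − V_low)/LSB = (0.0090 − 0) / 0.00244141 = 3.686.
So the output code is 3.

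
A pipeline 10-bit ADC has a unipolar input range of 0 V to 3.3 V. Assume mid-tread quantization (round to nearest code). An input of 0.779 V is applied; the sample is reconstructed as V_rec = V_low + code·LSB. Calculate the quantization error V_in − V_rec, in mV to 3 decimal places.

Step size: 3.3 V ÷ 2^10 = 3.223 mV.
Scaled input = 241.7261 LSBs, so code = 242.
V_rec = 0 + 242·0.00322266 = 0.77988281 V.
V_in − V_rec = -0.000882813 V = -0.883 mV.

-0.883 mV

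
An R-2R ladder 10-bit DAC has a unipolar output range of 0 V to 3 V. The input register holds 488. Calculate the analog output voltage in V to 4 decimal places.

LSB = 3 V / 2^10 = 2.930 mV.
V_out = 0 + 488 × 0.00292969 V = 1.42969 V.

1.4297 V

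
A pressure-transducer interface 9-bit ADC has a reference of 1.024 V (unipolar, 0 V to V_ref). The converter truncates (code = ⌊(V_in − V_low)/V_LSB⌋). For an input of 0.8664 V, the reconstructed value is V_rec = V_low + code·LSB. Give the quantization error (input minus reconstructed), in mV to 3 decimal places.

0.400 mV

LSB = 1.024/2^9 = 2.000 mV.
Scaled input = 433.2000 LSBs, so code = 433.
Code 433 maps back to 0 + 433×0.002 V = 0.866 V.
V_in − V_rec = 0.0004 V = 0.400 mV.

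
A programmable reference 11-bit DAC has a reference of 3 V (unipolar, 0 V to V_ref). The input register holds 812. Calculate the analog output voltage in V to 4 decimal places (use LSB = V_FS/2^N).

1.1895 V

LSB = 3 V / 2^11 = 1.465 mV.
V_out = 0 + 812 × 0.00146484 V = 1.18945 V.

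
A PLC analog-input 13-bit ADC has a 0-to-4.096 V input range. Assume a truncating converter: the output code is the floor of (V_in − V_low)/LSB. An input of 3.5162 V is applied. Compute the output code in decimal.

code 7032

With 8192 levels over 4.096 V, one step is 0.500 mV.
(V_in − V_low)/LSB = (3.5162 − 0) / 0.0005 = 7032.400.
Floor → code 7032.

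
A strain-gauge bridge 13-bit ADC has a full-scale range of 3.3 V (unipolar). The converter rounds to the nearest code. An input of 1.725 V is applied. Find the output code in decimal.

code 4282

Full-scale span = 3.3 V; LSB = 3.3/2^13 = 402.83 µV.
(1.725 − 0) / 0.000402832 = 4282.182 LSBs.
round(4282.182) = 4282.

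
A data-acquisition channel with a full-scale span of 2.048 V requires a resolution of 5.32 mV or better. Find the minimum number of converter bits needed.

Number of steps required ≥ 2.048 V / 5.32 mV = 384.96.
Need 2^N ≥ 384.96; 2^8 = 256, 2^9 = 512.
Minimum N = 9.

9 bits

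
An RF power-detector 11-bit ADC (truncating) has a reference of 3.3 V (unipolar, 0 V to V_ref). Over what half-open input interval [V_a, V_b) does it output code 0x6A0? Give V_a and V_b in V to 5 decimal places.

[2.73281 V, 2.73442 V)

LSB = 3.3/2^11 = 1.611 mV.
Code 0x6A0 = 1696 decimal.
V_a = V_low + 1696·LSB = 2.73281 V; V_b = V_low + 1697·LSB = 2.73442 V.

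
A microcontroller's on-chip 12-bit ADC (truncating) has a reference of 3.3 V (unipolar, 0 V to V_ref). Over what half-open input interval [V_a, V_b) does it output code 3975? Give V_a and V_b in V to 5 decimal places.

LSB = 3.3/2^12 = 0.806 mV.
V_a = V_low + 3975·LSB = 3.20251 V; V_b = V_low + 3976·LSB = 3.20332 V.

[3.20251 V, 3.20332 V)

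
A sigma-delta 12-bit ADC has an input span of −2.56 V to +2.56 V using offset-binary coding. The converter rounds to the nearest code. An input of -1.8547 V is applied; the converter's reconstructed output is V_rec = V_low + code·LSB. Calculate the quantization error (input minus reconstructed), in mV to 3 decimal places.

LSB = 5.12/2^12 = 1.250 mV.
Scaled input = 564.2400 LSBs, so code = 564.
Reconstructed: -1.855 V.
Error = -1.8547 − (−1.855) = 0.0003 V = 0.300 mV.

0.300 mV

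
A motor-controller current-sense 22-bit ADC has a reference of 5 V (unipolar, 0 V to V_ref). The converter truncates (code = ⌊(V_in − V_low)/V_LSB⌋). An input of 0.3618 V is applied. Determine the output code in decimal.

code 303499

LSB = 5 V / 4194304 = 1.19 µV.
Input sits at 303499.837 steps above V_low.
Floor → code 303499.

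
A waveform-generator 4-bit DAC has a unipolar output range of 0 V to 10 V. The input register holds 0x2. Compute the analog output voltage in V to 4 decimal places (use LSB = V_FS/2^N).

1.2500 V

LSB = 10 V / 2^4 = 0.6250 V.
Code 0x2 = 2 decimal.
V_out = 0 + 2 × 0.625 V = 1.25 V.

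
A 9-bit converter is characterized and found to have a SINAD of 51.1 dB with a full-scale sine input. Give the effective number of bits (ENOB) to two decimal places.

8.20 bits

ENOB = (SINAD − 1.76) / 6.02 = (51.1 − 1.76)/6.02 = 8.196.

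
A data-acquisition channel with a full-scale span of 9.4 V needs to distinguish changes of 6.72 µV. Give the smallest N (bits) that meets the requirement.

21 bits

Number of steps required ≥ 9.4 V / 6.72 µV = 1398809.52.
Need 2^N ≥ 1398809.52; 2^20 = 1048576, 2^21 = 2097152.
Minimum N = 21.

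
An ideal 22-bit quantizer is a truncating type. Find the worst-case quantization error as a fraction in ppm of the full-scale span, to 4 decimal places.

0.2384 ppm

Truncating → worst-case error = 1 LSB = V_FS/2^22, so 1e+06/4194304 = 0.238419 ppm of full scale.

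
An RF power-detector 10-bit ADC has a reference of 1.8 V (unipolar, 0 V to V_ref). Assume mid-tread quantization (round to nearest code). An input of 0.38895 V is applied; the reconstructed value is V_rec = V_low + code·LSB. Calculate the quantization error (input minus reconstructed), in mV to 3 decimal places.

0.473 mV

Step size: 1.8 V ÷ 2^10 = 1.758 mV.
(0.38895 − 0)/0.00175781 = 221.2693; round gives code 221.
Reconstructed: 0.38847656 V.
Error = 0.38895 − 0.38847656 = 0.000473438 V = 0.473 mV.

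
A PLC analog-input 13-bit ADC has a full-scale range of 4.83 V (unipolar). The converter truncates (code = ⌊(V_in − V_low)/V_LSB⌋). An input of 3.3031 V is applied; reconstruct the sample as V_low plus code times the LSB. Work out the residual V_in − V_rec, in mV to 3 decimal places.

LSB = 4.83/2^13 = 0.590 mV.
Scaled input = 5602.2764 LSBs, so code = 5602.
Code 5602 maps back to 0 + 5602×0.0005896 V = 3.302937 V.
Difference: 0.000162988 V → 0.163 mV.

0.163 mV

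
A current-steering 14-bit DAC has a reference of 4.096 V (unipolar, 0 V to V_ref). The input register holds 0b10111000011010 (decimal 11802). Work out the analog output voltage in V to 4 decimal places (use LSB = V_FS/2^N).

2.9505 V

LSB = 4.096 V / 2^14 = 250.00 µV.
Code 0b10111000011010 = 11802 decimal.
V_out = 0 + 11802 × 0.00025 V = 2.9505 V.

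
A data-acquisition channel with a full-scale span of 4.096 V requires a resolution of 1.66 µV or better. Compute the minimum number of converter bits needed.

22 bits

Number of steps required ≥ 4.096 V / 1.66 µV = 2467469.88.
Need 2^N ≥ 2467469.88; 2^21 = 2097152, 2^22 = 4194304.
Minimum N = 22.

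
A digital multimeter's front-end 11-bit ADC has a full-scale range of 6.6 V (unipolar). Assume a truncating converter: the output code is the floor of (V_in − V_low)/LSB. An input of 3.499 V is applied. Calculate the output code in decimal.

code 1085

With 2048 levels over 6.6 V, one step is 3.223 mV.
(V_in − V_low)/LSB = (3.499 − 0) / 0.00322266 = 1085.750.
Floor → code 1085.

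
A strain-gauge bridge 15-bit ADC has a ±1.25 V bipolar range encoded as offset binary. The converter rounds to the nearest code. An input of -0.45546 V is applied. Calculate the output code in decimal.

code 10414

LSB = 2.5 V / 32768 = 76.29 µV.
(V_in − V_low)/LSB = (-0.45546 − (−1.25)) / 7.62939e-05 = 10414.195.
round(10414.195) = 10414.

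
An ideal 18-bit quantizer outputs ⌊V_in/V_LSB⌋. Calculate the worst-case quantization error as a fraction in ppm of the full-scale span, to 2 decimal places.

Truncating → worst-case error = 1 LSB = V_FS/2^18, so 1e+06/262144 = 3.8147 ppm of full scale.

3.81 ppm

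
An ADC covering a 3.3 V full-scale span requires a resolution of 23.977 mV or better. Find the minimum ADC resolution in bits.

8 bits

Number of steps required ≥ 3.3 V / 23.977 mV = 137.63.
Need 2^N ≥ 137.63; 2^7 = 128, 2^8 = 256.
Minimum N = 8.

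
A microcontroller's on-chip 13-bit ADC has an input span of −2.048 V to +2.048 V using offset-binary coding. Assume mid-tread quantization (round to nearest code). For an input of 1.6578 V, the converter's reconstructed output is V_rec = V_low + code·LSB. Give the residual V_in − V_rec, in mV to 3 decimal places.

-0.200 mV

Step size: 4.096 V ÷ 2^13 = 0.500 mV.
Scaled input = 7411.6000 LSBs, so code = 7412.
Reconstructed: 1.658 V.
Error = 1.6578 − 1.658 = -0.0002 V = -0.200 mV.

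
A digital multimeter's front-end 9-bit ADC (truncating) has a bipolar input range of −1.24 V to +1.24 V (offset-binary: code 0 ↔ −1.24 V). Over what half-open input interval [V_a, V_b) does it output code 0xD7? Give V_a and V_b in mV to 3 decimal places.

[-198.594 mV, -193.750 mV)

LSB = 2.48/2^9 = 4.844 mV.
Code 0xD7 = 215 decimal.
V_a = V_low + 215·LSB = -0.198594 V; V_b = V_low + 216·LSB = -0.19375 V.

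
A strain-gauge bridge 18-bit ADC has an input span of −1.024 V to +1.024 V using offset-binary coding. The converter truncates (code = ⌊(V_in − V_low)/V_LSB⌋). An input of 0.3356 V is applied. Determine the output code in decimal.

Full-scale span = 2.048 V; LSB = 2.048/2^18 = 7.81 µV.
Input sits at 174028.800 steps above V_low.
Floor → code 174028.

code 174028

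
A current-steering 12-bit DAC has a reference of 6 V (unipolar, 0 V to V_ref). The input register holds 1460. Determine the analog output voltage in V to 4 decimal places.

LSB = 6 V / 2^12 = 1.465 mV.
V_out = 0 + 1460 × 0.00146484 V = 2.13867 V.

2.1387 V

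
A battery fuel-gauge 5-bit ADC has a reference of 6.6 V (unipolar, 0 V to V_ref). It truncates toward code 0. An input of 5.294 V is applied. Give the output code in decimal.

With 32 levels over 6.6 V, one step is 206.250 mV.
(V_in − V_low)/LSB = (5.294 − 0) / 0.20625 = 25.668.
⌊·⌋(25.668) = 25.

code 25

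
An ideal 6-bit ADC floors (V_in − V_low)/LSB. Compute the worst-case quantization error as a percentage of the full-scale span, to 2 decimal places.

1.56 %

Truncating → worst-case error = 1 LSB = V_FS/2^6, so 100/64 = 1.5625 % of full scale.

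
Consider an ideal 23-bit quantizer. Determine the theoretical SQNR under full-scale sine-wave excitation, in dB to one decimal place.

SNR ≈ 6.02·N + 1.76 dB = 6.02·23 + 1.76 = 140.22 dB.

140.2 dB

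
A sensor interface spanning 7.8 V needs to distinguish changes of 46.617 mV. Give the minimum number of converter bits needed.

Number of steps required ≥ 7.8 V / 46.617 mV = 167.32.
Need 2^N ≥ 167.32; 2^7 = 128, 2^8 = 256.
Minimum N = 8.

8 bits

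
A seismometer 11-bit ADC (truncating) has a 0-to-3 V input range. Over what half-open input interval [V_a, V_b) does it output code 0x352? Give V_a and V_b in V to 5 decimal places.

[1.24512 V, 1.24658 V)

LSB = 3/2^11 = 1.465 mV.
Code 0x352 = 850 decimal.
V_a = V_low + 850·LSB = 1.24512 V; V_b = V_low + 851·LSB = 1.24658 V.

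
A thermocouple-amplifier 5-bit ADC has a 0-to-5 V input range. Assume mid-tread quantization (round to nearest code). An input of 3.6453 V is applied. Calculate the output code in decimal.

Full-scale span = 5 V; LSB = 5/2^5 = 156.250 mV.
Input sits at 23.330 steps above V_low.
So the output code is 23.

code 23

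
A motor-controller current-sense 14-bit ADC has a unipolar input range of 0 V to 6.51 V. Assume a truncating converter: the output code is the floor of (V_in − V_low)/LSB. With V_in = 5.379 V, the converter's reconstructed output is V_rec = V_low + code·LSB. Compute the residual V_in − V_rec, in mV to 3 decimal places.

One LSB is 6.51 V / 16384 = 397.34 µV.
(V_in − V_low)/LSB = (5.379 − 0)/0.000397339 = 13537.5631 → code 13537 (floor).
Code 13537 maps back to 0 + 13537×0.000397339 V = 5.3787762 V.
V_in − V_rec = 0.000223755 V = 0.224 mV.

0.224 mV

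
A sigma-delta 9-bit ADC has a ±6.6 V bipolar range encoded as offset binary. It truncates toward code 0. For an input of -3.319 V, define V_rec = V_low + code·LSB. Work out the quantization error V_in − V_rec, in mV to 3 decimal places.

LSB = 13.2/2^9 = 25.781 mV.
Scaled input = 127.2630 LSBs, so code = 127.
Reconstructed: -3.3257812 V.
Difference: 0.00678125 V → 6.781 mV.

6.781 mV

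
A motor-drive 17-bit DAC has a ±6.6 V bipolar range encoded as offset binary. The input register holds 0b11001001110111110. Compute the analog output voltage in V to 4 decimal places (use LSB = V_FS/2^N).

LSB = 13.2 V / 2^17 = 100.71 µV.
Code 0b11001001110111110 = 103358 decimal.
V_out = (−6.6) + 103358 × 0.000100708 V = 3.80898 V.

3.8090 V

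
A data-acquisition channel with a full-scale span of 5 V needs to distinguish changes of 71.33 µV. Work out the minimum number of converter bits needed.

17 bits

Number of steps required ≥ 5 V / 71.33 µV = 70096.73.
Need 2^N ≥ 70096.73; 2^16 = 65536, 2^17 = 131072.
Minimum N = 17.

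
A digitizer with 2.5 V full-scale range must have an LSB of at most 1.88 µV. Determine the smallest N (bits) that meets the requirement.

Number of steps required ≥ 2.5 V / 1.88 µV = 1329787.23.
Need 2^N ≥ 1329787.23; 2^20 = 1048576, 2^21 = 2097152.
Minimum N = 21.

21 bits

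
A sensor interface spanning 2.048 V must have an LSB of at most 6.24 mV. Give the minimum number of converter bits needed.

Number of steps required ≥ 2.048 V / 6.24 mV = 328.21.
Need 2^N ≥ 328.21; 2^8 = 256, 2^9 = 512.
Minimum N = 9.

9 bits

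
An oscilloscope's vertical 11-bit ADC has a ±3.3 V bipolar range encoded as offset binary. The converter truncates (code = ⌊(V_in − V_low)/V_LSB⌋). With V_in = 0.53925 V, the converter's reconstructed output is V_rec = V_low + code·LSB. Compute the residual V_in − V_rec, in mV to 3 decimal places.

1.066 mV

One LSB is 6.6 V / 2048 = 3.223 mV.
(V_in − V_low)/LSB = (0.53925 − (−3.3))/0.00322266 = 1191.3309 → code 1191 (floor).
Code 1191 maps back to (−3.3) + 1191×0.00322266 V = 0.53818359 V.
Error = 0.53925 − 0.53818359 = 0.00106641 V = 1.066 mV.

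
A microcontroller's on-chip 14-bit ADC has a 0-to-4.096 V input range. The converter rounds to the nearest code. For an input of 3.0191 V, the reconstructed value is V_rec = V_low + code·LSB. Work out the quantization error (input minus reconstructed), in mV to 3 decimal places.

LSB = 4.096/2^14 = 250.00 µV.
(V_in − V_low)/LSB = (3.0191 − 0)/0.00025 = 12076.4000 → code 12076 (round).
V_rec = 0 + 12076·0.00025 = 3.019 V.
Difference: 0.0001 V → 0.100 mV.

0.100 mV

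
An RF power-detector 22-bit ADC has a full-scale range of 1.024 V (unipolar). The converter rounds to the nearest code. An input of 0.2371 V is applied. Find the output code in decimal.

code 971162

Full-scale span = 1.024 V; LSB = 1.024/2^22 = 0.24 µV.
(0.2371 − 0) / 2.44141e-07 = 971161.600 LSBs.
So the output code is 971162.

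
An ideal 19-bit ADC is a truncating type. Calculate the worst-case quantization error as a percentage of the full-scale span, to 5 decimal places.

0.00019 %

Truncating → worst-case error = 1 LSB = V_FS/2^19, so 100/524288 = 0.000190735 % of full scale.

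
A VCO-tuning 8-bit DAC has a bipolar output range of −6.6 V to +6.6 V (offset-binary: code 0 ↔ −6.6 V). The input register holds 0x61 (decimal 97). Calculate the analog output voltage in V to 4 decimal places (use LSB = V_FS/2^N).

-1.5984 V

LSB = 13.2 V / 2^8 = 51.562 mV.
Code 0x61 = 97 decimal.
V_out = (−6.6) + 97 × 0.0515625 V = -1.59844 V.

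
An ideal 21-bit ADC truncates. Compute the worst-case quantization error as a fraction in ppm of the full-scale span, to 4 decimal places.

0.4768 ppm

Truncating → worst-case error = 1 LSB = V_FS/2^21, so 1e+06/2097152 = 0.476837 ppm of full scale.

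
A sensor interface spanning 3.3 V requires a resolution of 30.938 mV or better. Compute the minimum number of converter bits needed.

7 bits

Number of steps required ≥ 3.3 V / 30.938 mV = 106.66.
Need 2^N ≥ 106.66; 2^6 = 64, 2^7 = 128.
Minimum N = 7.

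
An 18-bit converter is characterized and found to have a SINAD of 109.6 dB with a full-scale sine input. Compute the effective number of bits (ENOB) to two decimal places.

ENOB = (SINAD − 1.76) / 6.02 = (109.6 − 1.76)/6.02 = 17.914.

17.91 bits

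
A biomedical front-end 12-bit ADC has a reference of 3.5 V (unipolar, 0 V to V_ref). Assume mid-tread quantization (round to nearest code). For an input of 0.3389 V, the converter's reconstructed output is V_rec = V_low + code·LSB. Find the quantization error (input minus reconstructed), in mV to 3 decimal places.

One LSB is 3.5 V / 4096 = 0.854 mV.
(V_in − V_low)/LSB = (0.3389 − 0)/0.000854492 = 396.6098 → code 397 (round).
Reconstructed: 0.3392334 V.
Difference: -0.000333398 V → -0.333 mV.

-0.333 mV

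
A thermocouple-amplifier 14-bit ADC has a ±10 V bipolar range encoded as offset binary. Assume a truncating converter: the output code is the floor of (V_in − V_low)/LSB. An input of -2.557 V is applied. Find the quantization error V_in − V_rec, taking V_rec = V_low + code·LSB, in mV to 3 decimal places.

0.373 mV

LSB = 20/2^14 = 1.221 mV.
(V_in − V_low)/LSB = (-2.557 − (−10))/0.0012207 = 6097.3056 → code 6097 (floor).
V_rec = (−10) + 6097·0.0012207 = -2.557373 V.
Difference: 0.000373047 V → 0.373 mV.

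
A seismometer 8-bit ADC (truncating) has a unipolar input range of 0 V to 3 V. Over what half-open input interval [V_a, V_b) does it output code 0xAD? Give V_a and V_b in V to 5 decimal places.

LSB = 3/2^8 = 11.719 mV.
Code 0xAD = 173 decimal.
V_a = V_low + 173·LSB = 2.02734 V; V_b = V_low + 174·LSB = 2.03906 V.

[2.02734 V, 2.03906 V)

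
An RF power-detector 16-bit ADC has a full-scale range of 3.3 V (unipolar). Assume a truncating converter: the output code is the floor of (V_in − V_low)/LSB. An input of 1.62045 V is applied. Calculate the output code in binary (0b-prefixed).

code 0b111110110110101 (decimal 32181)

With 65536 levels over 3.3 V, one step is 50.35 µV.
(V_in − V_low)/LSB = (1.62045 − 0) / 5.0354e-05 = 32181.155.
Floor → code 32181.
In binary (0b-prefixed): 0b111110110110101.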